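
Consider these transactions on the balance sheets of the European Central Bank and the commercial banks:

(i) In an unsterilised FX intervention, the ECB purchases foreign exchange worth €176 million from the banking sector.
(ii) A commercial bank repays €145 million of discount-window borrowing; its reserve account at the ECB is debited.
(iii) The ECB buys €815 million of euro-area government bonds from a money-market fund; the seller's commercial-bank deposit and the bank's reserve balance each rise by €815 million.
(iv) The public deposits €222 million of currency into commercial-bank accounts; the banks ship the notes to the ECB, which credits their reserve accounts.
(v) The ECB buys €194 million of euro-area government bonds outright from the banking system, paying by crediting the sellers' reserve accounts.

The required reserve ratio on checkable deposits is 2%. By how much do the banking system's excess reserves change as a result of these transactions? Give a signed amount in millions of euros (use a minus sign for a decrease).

+€1241.26 million

FX purchase €176 million: reserves +€176M, deposits 0.
Discount-window repayment €145 million: reserves −€145M, deposits 0.
Asset purchase (from non-banks) €815 million: reserves +€815M, deposits +€815M.
Currency deposit €222 million: reserves +€222M, deposits +€222M.
OMO purchase (from banks) €194 million: reserves +€194M, deposits 0.
Totals: Δreserves = +€1262M, Δdeposits = +€1037M.
Δrequired reserves = 2% × +€1037M = +€20.74M.
Δexcess reserves = Δreserves − Δrequired = +€1262M − (+€20.74M) = +€1241.26 million.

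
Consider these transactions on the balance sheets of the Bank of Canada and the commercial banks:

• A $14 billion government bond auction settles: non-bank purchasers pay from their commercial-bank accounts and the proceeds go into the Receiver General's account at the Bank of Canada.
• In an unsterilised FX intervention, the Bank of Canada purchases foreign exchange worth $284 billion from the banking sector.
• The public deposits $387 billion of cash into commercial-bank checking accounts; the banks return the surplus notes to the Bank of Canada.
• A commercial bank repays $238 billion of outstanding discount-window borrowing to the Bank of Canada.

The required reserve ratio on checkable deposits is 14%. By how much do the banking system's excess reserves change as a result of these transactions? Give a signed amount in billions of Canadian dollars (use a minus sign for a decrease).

Government account inflow $14 billion: reserves −$14B, deposits −$14B.
FX purchase $284 billion: reserves +$284B, deposits 0.
Currency deposit $387 billion: reserves +$387B, deposits +$387B.
Discount-window repayment $238 billion: reserves −$238B, deposits 0.
Totals: Δreserves = +$419B, Δdeposits = +$373B.
Δrequired reserves = 14% × +$373B = +$52.22B.
Δexcess reserves = Δreserves − Δrequired = +$419B − (+$52.22B) = +$366.78 billion.

+$366.78 billion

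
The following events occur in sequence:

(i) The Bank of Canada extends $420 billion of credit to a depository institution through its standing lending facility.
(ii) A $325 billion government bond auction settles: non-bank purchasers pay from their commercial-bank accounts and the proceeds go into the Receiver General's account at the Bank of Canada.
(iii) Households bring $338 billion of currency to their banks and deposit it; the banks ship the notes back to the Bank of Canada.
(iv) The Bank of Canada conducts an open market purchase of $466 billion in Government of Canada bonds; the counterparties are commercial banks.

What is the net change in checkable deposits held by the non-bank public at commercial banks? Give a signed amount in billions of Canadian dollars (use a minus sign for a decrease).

+$13 billion

Discount-window loan $420 billion: the counterparty is a bank, so public deposits are unchanged → 0.
Government account inflow $325 billion: non-bank counterparties' bank balances fall → −$325B.
Currency deposit $338 billion: non-bank counterparties' bank balances rise → +$338B.
OMO purchase (from banks) $466 billion: the counterparty is a bank, so public deposits are unchanged → 0.
Net: 0 − 325 + 338 + 0 = +$13 billion.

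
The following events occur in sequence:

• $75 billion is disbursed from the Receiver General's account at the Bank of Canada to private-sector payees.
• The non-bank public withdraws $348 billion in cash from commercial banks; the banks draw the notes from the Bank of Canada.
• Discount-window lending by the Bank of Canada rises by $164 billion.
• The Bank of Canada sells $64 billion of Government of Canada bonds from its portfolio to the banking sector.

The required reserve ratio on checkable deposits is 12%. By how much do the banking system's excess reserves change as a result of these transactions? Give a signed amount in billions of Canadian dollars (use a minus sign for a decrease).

Government spending $75 billion: reserves +$75B, deposits +$75B.
Currency withdrawal $348 billion: reserves −$348B, deposits −$348B.
Discount-window loan $164 billion: reserves +$164B, deposits 0.
OMO sale (to banks) $64 billion: reserves −$64B, deposits 0.
Totals: Δreserves = −$173B, Δdeposits = −$273B.
Δrequired reserves = 12% × −$273B = −$32.76B.
Δexcess reserves = Δreserves − Δrequired = −$173B − (−$32.76B) = -$140.24 billion.

-$140.24 billion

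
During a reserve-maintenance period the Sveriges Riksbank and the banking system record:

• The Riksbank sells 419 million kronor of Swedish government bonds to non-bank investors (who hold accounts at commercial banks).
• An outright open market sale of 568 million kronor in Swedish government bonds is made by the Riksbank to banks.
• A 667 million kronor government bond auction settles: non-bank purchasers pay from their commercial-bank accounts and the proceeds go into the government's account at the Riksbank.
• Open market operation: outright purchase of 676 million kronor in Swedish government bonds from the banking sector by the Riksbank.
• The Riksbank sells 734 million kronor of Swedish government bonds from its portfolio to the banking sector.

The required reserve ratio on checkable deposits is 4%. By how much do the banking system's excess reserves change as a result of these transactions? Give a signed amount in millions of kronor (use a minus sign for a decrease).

Asset sale (to non-banks) 419 million kronor: reserves −419M, deposits −419M.
OMO sale (to banks) 568 million kronor: reserves −568M, deposits 0.
Government account inflow 667 million kronor: reserves −667M, deposits −667M.
OMO purchase (from banks) 676 million kronor: reserves +676M, deposits 0.
OMO sale (to banks) 734 million kronor: reserves −734M, deposits 0.
Totals: Δreserves = −1712M, Δdeposits = −1086M.
Δrequired reserves = 4% × −1086M = −43.44M.
Δexcess reserves = Δreserves − Δrequired = −1712M − (−43.44M) = -1668.56 million.

-1668.56 million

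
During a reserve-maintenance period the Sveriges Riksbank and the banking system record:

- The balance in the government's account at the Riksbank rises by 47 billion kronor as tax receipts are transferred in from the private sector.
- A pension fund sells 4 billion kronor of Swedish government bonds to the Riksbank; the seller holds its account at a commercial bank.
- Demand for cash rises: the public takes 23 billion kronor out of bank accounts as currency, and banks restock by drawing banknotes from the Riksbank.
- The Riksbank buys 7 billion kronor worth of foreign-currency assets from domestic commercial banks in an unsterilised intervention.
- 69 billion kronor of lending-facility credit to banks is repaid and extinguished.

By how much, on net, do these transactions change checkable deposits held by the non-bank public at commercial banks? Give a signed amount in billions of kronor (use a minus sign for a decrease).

Government account inflow 47 billion kronor: non-bank counterparties' bank balances fall → −47B.
Asset purchase (from non-banks) 4 billion kronor: non-bank counterparties' bank balances rise → +4B.
Currency withdrawal 23 billion kronor: non-bank counterparties' bank balances fall → −23B.
FX purchase 7 billion kronor: the counterparty is a bank, so public deposits are unchanged → 0.
Discount-window repayment 69 billion kronor: the counterparty is a bank, so public deposits are unchanged → 0.
Net: −47 + 4 − 23 + 0 + 0 = -66 billion.

-66 billion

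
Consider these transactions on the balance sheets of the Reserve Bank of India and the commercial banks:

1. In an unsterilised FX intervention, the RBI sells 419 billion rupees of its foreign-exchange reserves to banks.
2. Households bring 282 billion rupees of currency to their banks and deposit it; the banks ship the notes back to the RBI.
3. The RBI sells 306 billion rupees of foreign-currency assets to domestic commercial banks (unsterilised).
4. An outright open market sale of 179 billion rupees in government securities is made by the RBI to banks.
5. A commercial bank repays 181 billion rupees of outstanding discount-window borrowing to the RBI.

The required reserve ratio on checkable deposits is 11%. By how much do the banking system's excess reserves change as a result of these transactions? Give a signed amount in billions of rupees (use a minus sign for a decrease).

-834.02 billion

FX sale 419 billion rupees: reserves −419B, deposits 0.
Currency deposit 282 billion rupees: reserves +282B, deposits +282B.
FX sale 306 billion rupees: reserves −306B, deposits 0.
OMO sale (to banks) 179 billion rupees: reserves −179B, deposits 0.
Discount-window repayment 181 billion rupees: reserves −181B, deposits 0.
Totals: Δreserves = −803B, Δdeposits = +282B.
Δrequired reserves = 11% × +282B = +31.02B.
Δexcess reserves = Δreserves − Δrequired = −803B − (+31.02B) = -834.02 billion.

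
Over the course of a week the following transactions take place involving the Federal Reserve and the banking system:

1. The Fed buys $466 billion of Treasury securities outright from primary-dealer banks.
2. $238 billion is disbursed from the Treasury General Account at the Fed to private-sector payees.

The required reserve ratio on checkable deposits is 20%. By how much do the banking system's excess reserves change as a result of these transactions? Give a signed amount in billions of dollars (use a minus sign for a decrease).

OMO purchase (from banks) $466 billion: reserves +$466B, deposits 0.
Government spending $238 billion: reserves +$238B, deposits +$238B.
Totals: Δreserves = +$704B, Δdeposits = +$238B.
Δrequired reserves = 20% × +$238B = +$47.6B.
Δexcess reserves = Δreserves − Δrequired = +$704B − (+$47.6B) = +$656.4 billion.

+$656.4 billion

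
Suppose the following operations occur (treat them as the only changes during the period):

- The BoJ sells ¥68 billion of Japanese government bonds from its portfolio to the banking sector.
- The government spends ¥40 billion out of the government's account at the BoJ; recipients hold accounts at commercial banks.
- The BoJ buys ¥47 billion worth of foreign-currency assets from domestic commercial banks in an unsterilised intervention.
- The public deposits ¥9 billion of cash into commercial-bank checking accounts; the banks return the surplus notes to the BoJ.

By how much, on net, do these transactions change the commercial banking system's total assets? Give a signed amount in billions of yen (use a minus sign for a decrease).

+¥49 billion

OMO sale (to banks) ¥68 billion: just an asset swap on bank balance sheets → 0.
Government spending ¥40 billion: bank balance sheets expand → +¥40B.
FX purchase ¥47 billion: just an asset swap on bank balance sheets → 0.
Currency deposit ¥9 billion: bank balance sheets expand → +¥9B.
Net: 0 + 40 + 0 + 9 = +¥49 billion.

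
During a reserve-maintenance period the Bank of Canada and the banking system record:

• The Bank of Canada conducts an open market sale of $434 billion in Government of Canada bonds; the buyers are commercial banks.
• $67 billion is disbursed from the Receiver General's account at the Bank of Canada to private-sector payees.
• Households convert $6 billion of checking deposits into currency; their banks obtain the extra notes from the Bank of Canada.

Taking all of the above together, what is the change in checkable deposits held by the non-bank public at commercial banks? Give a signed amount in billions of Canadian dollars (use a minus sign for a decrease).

OMO sale (to banks) $434 billion: the counterparty is a bank, so public deposits are unchanged → 0.
Government spending $67 billion: non-bank counterparties' bank balances rise → +$67B.
Currency withdrawal $6 billion: non-bank counterparties' bank balances fall → −$6B.
Net: 0 + 67 − 6 = +$61 billion.

+$61 billion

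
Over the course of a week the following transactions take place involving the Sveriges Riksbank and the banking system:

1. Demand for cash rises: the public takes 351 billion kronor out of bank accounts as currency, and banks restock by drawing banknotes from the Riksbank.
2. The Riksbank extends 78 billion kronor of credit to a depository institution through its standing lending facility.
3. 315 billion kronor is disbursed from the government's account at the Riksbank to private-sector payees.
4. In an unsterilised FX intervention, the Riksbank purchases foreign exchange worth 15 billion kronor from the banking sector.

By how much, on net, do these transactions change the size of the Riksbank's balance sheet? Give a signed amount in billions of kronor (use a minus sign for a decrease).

Riksbank balance sheet:
  Assets:      Loans to banks +78B, Foreign assets +15B
  Liabilities: Bank reserves +57B, Currency in circulation +351B, Government deposits −315B
Commercial banking system:
  Assets:      Reserves at CB +57B, Foreign assets −15B
  Liabilities: Checkable deposits −36B, Borrowings from CB +78B
Change in total Riksbank assets = +93 billion.

+93 billion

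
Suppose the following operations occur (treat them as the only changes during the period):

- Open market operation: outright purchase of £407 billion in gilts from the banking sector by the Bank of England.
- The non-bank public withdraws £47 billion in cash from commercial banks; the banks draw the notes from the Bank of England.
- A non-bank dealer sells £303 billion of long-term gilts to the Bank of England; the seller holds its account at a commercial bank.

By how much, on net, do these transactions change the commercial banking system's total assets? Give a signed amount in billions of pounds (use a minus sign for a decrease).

OMO purchase (from banks) £407 billion: just an asset swap on bank balance sheets → 0.
Currency withdrawal £47 billion: bank balance sheets shrink → −£47B.
Asset purchase (from non-banks) £303 billion: bank balance sheets expand → +£303B.
Net: 0 − 47 + 303 = +£256 billion.

+£256 billion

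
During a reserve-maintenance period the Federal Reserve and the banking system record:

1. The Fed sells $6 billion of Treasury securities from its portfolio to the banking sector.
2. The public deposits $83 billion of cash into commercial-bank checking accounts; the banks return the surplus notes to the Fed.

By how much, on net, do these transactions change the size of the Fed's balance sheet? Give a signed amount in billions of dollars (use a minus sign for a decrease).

-$6 billion

OMO sale (to banks) $6 billion: a Fed asset is shed → −$6B.
Currency deposit $83 billion: only the composition of liabilities changes → 0.
Net: −6 + 0 = -$6 billion.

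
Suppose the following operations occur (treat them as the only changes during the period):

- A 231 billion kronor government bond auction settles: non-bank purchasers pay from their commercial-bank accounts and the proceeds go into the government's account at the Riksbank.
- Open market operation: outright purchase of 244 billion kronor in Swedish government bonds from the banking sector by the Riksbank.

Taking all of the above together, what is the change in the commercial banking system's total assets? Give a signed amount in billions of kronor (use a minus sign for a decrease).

Riksbank balance sheet:
  Assets:      Securities +244B
  Liabilities: Bank reserves +13B, Government deposits +231B
Commercial banking system:
  Assets:      Reserves at CB +13B, Securities −244B
  Liabilities: Checkable deposits −231B
Change in total bank assets = -231 billion.

-231 billion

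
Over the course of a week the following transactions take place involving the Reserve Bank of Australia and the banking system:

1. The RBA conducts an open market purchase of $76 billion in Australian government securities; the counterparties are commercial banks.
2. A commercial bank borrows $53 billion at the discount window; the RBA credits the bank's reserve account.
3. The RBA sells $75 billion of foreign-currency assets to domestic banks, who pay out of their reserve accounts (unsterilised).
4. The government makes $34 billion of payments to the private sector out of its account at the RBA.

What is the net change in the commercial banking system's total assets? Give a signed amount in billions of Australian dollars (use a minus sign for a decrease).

+$87 billion

OMO purchase (from banks) $76 billion: just an asset swap on bank balance sheets → 0.
Discount-window loan $53 billion: bank balance sheets expand → +$53B.
FX sale $75 billion: just an asset swap on bank balance sheets → 0.
Government spending $34 billion: bank balance sheets expand → +$34B.
Net: 0 + 53 + 0 + 34 = +$87 billion.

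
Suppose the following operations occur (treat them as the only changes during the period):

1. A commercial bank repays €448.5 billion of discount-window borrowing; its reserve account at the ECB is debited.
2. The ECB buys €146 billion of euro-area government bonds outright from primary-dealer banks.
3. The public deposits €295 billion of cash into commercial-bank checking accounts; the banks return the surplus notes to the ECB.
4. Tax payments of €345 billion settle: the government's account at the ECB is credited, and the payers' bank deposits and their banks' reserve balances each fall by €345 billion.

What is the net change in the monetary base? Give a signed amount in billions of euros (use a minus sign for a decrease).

Discount-window repayment €448.5 billion: ECB balance sheet contracts → −€448.5B.
OMO purchase (from banks) €146 billion: ECB balance sheet expands → +€146B.
Currency deposit €295 billion: just a shift between currency and reserves — both are base money → 0.
Government account inflow €345 billion: reserves shift to a non-base liability → −€345B.
Net: −448.5 + 146 + 0 − 345 = -€647.5 billion.

-€647.5 billion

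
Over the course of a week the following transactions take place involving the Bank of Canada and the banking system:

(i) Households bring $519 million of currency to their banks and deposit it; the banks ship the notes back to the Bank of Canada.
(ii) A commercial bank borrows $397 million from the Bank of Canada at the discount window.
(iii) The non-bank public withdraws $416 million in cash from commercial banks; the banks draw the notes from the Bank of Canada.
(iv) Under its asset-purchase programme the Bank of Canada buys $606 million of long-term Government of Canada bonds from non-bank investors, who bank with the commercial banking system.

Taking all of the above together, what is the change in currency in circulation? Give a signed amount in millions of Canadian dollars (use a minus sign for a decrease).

Currency deposit $519 million: notes return to the central bank → −$519M.
Discount-window loan $397 million: no currency enters or leaves circulation → 0.
Currency withdrawal $416 million: notes leave the central bank → +$416M.
Asset purchase (from non-banks) $606 million: no currency enters or leaves circulation → 0.
Net: −519 + 0 + 416 + 0 = -$103 million.

-$103 million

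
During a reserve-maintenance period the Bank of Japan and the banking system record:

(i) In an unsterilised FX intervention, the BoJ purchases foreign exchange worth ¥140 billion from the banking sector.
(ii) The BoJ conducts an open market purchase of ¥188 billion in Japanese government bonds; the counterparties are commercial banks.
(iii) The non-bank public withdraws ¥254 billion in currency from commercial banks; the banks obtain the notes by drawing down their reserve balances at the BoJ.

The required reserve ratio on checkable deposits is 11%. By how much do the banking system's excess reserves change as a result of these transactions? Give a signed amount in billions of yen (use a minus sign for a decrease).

+¥101.94 billion

FX purchase ¥140 billion: reserves +¥140B, deposits 0.
OMO purchase (from banks) ¥188 billion: reserves +¥188B, deposits 0.
Currency withdrawal ¥254 billion: reserves −¥254B, deposits −¥254B.
Totals: Δreserves = +¥74B, Δdeposits = −¥254B.
Δrequired reserves = 11% × −¥254B = −¥27.94B.
Δexcess reserves = Δreserves − Δrequired = +¥74B − (−¥27.94B) = +¥101.94 billion.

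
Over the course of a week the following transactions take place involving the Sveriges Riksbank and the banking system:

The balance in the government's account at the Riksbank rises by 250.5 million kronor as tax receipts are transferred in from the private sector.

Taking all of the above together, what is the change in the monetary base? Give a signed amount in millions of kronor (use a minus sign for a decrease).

-250.5 million

Government account inflow 250.5 million kronor: reserves shift to a non-base liability → −250.5M.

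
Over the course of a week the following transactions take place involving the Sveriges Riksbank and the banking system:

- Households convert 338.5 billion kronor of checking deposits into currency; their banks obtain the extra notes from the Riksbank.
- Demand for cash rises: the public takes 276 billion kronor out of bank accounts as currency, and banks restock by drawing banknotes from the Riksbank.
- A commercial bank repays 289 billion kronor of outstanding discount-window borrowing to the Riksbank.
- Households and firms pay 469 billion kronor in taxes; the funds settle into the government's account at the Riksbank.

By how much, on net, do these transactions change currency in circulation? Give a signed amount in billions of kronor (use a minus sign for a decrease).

Currency withdrawal 338.5 billion kronor: notes leave the central bank → +338.5B.
Currency withdrawal 276 billion kronor: notes leave the central bank → +276B.
Discount-window repayment 289 billion kronor: no currency enters or leaves circulation → 0.
Government account inflow 469 billion kronor: no currency enters or leaves circulation → 0.
Net: 338.5 + 276 + 0 + 0 = +614.5 billion.

+614.5 billion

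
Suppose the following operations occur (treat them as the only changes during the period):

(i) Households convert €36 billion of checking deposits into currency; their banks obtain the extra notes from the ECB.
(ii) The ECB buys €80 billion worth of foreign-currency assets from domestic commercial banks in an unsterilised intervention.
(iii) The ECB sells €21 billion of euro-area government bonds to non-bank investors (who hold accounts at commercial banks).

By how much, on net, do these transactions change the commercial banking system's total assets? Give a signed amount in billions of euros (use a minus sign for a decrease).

-€57 billion

ECB balance sheet:
  Assets:      Securities −€21B, Foreign assets +€80B
  Liabilities: Bank reserves +€23B, Currency in circulation +€36B
Commercial banking system:
  Assets:      Reserves at CB +€23B, Foreign assets −€80B
  Liabilities: Checkable deposits −€57B
Change in total bank assets = -€57 billion.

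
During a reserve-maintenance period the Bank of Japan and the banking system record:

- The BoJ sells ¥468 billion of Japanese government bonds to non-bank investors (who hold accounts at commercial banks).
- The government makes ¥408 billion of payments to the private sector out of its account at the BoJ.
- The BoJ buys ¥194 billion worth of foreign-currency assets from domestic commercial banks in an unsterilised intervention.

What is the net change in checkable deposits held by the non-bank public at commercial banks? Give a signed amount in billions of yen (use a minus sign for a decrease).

-¥60 billion

Asset sale (to non-banks) ¥468 billion: non-bank counterparties' bank balances fall → −¥468B.
Government spending ¥408 billion: non-bank counterparties' bank balances rise → +¥408B.
FX purchase ¥194 billion: the counterparty is a bank, so public deposits are unchanged → 0.
Net: −468 + 408 + 0 = -¥60 billion.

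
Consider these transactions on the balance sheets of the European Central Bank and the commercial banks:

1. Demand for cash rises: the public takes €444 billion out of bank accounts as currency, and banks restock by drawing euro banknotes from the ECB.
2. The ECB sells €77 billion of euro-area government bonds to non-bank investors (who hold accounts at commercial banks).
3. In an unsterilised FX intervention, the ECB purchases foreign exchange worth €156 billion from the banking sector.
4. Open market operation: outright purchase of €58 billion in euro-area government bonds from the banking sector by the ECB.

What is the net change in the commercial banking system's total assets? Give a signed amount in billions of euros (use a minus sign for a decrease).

ECB balance sheet:
  Assets:      Securities −€19B, Foreign assets +€156B
  Liabilities: Bank reserves −€307B, Currency in circulation +€444B
Commercial banking system:
  Assets:      Reserves at CB −€307B, Securities −€58B, Foreign assets −€156B
  Liabilities: Checkable deposits −€521B
Change in total bank assets = -€521 billion.

-€521 billion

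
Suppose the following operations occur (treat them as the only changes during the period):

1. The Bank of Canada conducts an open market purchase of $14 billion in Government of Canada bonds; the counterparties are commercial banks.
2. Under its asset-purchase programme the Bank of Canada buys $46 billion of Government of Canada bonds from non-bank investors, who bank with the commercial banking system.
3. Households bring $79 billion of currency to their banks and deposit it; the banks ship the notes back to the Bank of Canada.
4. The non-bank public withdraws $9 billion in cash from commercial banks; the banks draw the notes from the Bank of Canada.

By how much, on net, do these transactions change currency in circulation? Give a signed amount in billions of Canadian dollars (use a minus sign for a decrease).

-$70 billion

Bank of Canada balance sheet:
  Assets:      Securities +$60B
  Liabilities: Bank reserves +$130B, Currency in circulation −$70B
So the change in currency in circulation is -$70 billion.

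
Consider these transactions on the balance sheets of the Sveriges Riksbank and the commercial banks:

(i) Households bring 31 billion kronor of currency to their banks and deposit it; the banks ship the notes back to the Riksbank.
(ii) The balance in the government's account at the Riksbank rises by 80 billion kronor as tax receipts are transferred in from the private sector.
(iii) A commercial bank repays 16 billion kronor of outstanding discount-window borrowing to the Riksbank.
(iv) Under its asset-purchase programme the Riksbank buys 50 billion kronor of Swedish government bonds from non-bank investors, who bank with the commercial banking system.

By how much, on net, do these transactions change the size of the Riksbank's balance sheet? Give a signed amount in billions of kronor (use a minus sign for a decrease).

+34 billion

Currency deposit 31 billion kronor: only the composition of liabilities changes → 0.
Government account inflow 80 billion kronor: only the composition of liabilities changes → 0.
Discount-window repayment 16 billion kronor: a Riksbank asset is shed → −16B.
Asset purchase (from non-banks) 50 billion kronor: a Riksbank asset is acquired → +50B.
Net: 0 + 0 − 16 + 50 = +34 billion.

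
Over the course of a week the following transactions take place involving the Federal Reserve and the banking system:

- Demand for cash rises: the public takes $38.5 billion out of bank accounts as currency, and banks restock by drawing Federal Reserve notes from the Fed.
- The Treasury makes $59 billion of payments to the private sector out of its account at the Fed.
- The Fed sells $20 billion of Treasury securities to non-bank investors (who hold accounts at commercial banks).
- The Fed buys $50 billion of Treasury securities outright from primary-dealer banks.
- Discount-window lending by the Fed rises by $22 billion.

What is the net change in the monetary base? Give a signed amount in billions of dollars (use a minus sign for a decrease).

+$111 billion

Currency withdrawal $38.5 billion: just a shift between currency and reserves — both are base money → 0.
Government spending $59 billion: a non-base liability converts back to reserves → +$59B.
Asset sale (to non-banks) $20 billion: Fed balance sheet contracts → −$20B.
OMO purchase (from banks) $50 billion: Fed balance sheet expands → +$50B.
Discount-window loan $22 billion: Fed balance sheet expands → +$22B.
Net: 0 + 59 − 20 + 50 + 22 = +$111 billion.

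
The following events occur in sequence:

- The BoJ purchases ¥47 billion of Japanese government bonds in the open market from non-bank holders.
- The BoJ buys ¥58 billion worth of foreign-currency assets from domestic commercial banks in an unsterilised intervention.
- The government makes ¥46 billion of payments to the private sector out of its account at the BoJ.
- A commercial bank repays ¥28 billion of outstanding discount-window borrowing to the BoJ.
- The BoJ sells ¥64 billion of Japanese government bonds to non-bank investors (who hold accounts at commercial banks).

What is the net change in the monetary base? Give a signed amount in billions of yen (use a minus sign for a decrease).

BoJ balance sheet:
  Assets:      Securities −¥17B, Loans to banks −¥28B, Foreign assets +¥58B
  Liabilities: Bank reserves +¥59B, Government deposits −¥46B
Monetary base = currency + reserves: 0 + (+¥59B) = +¥59 billion.

+¥59 billion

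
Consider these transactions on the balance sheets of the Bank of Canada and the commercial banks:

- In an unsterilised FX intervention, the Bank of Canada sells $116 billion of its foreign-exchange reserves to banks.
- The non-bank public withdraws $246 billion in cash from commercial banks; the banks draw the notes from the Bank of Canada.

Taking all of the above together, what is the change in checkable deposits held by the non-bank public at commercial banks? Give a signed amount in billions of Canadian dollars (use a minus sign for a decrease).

-$246 billion

Bank of Canada balance sheet:
  Assets:      Foreign assets −$116B
  Liabilities: Bank reserves −$362B, Currency in circulation +$246B
Commercial banking system:
  Assets:      Reserves at CB −$362B, Foreign assets +$116B
  Liabilities: Checkable deposits −$246B
So the change in checkable deposits held by the non-bank public at commercial banks is -$246 billion.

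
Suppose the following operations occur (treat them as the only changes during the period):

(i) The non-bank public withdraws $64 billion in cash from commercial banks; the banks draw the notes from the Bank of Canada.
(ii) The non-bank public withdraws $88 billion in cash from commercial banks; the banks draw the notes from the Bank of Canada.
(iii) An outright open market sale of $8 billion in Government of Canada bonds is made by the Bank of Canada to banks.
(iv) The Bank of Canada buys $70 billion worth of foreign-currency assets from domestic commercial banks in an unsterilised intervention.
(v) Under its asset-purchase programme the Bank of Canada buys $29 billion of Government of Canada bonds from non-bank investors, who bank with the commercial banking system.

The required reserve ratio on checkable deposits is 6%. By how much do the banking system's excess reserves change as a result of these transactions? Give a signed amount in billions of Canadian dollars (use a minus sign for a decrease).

Currency withdrawal $64 billion: reserves −$64B, deposits −$64B.
Currency withdrawal $88 billion: reserves −$88B, deposits −$88B.
OMO sale (to banks) $8 billion: reserves −$8B, deposits 0.
FX purchase $70 billion: reserves +$70B, deposits 0.
Asset purchase (from non-banks) $29 billion: reserves +$29B, deposits +$29B.
Totals: Δreserves = −$61B, Δdeposits = −$123B.
Δrequired reserves = 6% × −$123B = −$7.38B.
Δexcess reserves = Δreserves − Δrequired = −$61B − (−$7.38B) = -$53.62 billion.

-$53.62 billion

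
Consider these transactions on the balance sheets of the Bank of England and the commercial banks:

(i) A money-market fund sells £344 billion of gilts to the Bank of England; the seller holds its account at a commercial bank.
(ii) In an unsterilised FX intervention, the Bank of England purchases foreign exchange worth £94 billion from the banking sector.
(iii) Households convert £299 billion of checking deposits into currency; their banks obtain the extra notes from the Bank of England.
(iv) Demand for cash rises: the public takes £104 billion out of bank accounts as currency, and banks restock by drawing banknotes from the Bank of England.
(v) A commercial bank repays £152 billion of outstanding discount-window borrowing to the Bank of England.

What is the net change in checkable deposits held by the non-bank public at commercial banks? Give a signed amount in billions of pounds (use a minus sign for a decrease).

Asset purchase (from non-banks) £344 billion: non-bank counterparties' bank balances rise → +£344B.
FX purchase £94 billion: the counterparty is a bank, so public deposits are unchanged → 0.
Currency withdrawal £299 billion: non-bank counterparties' bank balances fall → −£299B.
Currency withdrawal £104 billion: non-bank counterparties' bank balances fall → −£104B.
Discount-window repayment £152 billion: the counterparty is a bank, so public deposits are unchanged → 0.
Net: 344 + 0 − 299 − 104 + 0 = -£59 billion.

-£59 billion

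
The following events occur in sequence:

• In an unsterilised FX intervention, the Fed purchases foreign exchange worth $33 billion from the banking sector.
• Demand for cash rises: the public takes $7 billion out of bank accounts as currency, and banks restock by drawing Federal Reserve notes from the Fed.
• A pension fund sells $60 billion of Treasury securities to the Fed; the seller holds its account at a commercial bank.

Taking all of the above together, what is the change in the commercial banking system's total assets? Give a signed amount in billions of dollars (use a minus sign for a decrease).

+$53 billion

Fed balance sheet:
  Assets:      Securities +$60B, Foreign assets +$33B
  Liabilities: Bank reserves +$86B, Currency in circulation +$7B
Commercial banking system:
  Assets:      Reserves at CB +$86B, Foreign assets −$33B
  Liabilities: Checkable deposits +$53B
Change in total bank assets = +$53 billion.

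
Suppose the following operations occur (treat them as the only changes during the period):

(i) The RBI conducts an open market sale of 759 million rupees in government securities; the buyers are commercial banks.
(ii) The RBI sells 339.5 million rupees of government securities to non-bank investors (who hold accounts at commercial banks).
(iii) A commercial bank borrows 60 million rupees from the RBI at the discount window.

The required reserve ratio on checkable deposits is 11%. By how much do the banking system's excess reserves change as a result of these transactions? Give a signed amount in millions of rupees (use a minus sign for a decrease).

OMO sale (to banks) 759 million rupees: reserves −759M, deposits 0.
Asset sale (to non-banks) 339.5 million rupees: reserves −339.5M, deposits −339.5M.
Discount-window loan 60 million rupees: reserves +60M, deposits 0.
Totals: Δreserves = −1038.5M, Δdeposits = −339.5M.
Δrequired reserves = 11% × −339.5M = −37.345M.
Δexcess reserves = Δreserves − Δrequired = −1038.5M − (−37.345M) = -1001.155 million.

-1001.155 million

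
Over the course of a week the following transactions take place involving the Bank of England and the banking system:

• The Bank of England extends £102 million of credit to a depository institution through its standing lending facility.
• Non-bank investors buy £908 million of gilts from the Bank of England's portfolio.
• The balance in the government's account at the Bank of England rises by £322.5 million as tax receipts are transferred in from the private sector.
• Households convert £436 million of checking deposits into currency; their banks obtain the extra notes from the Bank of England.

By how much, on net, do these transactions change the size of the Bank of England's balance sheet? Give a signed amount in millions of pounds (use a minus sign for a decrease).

-£806 million

Bank of England balance sheet:
  Assets:      Securities −£908M, Loans to banks +£102M
  Liabilities: Bank reserves −£1564.5M, Currency in circulation +£436M, Government deposits +£322.5M
Commercial banking system:
  Assets:      Reserves at CB −£1564.5M
  Liabilities: Checkable deposits −£1666.5M, Borrowings from CB +£102M
Change in total Bank of England assets = -£806 million.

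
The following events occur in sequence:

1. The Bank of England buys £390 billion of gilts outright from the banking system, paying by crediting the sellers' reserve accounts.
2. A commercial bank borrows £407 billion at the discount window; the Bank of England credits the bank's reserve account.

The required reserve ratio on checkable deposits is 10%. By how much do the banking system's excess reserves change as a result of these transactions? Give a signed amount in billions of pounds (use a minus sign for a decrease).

OMO purchase (from banks) £390 billion: reserves +£390B, deposits 0.
Discount-window loan £407 billion: reserves +£407B, deposits 0.
Totals: Δreserves = +£797B, Δdeposits = 0.
Δrequired reserves = 10% × 0 = 0.
Δexcess reserves = Δreserves − Δrequired = +£797B − (0) = +£797 billion.

+£797 billion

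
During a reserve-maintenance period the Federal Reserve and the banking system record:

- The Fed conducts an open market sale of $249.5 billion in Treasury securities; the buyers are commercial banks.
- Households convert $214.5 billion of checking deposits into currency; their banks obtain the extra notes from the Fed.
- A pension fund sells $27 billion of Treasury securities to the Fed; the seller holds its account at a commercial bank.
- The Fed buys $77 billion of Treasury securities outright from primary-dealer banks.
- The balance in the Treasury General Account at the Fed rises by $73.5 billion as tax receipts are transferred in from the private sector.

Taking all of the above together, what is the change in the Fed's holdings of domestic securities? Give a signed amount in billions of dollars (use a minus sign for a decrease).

-$145.5 billion

Fed balance sheet:
  Assets:      Securities −$145.5B
  Liabilities: Bank reserves −$433.5B, Currency in circulation +$214.5B, Government deposits +$73.5B
Commercial banking system:
  Assets:      Reserves at CB −$433.5B, Securities +$172.5B
  Liabilities: Checkable deposits −$261B
So the change in the Fed's holdings of domestic securities is -$145.5 billion.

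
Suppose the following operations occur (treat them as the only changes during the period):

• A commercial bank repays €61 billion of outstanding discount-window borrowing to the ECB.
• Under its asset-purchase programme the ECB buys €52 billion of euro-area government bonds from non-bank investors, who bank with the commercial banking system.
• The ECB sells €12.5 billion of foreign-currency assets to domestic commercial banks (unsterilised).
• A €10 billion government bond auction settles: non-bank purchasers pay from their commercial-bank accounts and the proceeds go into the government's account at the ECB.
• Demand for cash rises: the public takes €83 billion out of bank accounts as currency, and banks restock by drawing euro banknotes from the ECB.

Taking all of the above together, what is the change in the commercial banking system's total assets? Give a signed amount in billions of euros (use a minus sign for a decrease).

-€102 billion

ECB balance sheet:
  Assets:      Securities +€52B, Loans to banks −€61B, Foreign assets −€12.5B
  Liabilities: Bank reserves −€114.5B, Currency in circulation +€83B, Government deposits +€10B
Commercial banking system:
  Assets:      Reserves at CB −€114.5B, Foreign assets +€12.5B
  Liabilities: Checkable deposits −€41B, Borrowings from CB −€61B
Change in total bank assets = -€102 billion.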